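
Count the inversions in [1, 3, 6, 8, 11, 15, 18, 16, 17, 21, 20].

3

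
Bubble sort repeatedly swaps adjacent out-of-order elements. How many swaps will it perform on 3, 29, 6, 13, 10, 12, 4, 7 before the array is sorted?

15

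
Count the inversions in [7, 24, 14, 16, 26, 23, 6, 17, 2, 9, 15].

32

For each element, count later entries that are smaller:
7: 2
24: 8
14: 3
16: 4
26: 6
23: 5
6: 1
17: 3
2: 0
9: 0
15: 0
Sum: 2 + 8 + 3 + 4 + 6 + 5 + 1 + 3 + 0 + 0 + 0 = 32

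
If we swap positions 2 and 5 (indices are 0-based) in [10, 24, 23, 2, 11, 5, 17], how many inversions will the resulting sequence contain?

Positions 2 and 5 hold 23 and 5; after swapping, the array is [10, 24, 5, 2, 11, 23, 17].
Element-by-element contributions:
10 → 5, 2 → 2
24 → 5, 2, 11, 23, 17 → 5
5 → 2 → 1
2 → none → 0
11 → none → 0
23 → 17 → 1
17 → none → 0
Sum: 2 + 5 + 1 + 0 + 0 + 1 + 0 = 9

9 inversions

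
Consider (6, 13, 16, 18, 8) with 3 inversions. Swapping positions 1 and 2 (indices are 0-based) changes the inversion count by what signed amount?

Positions 1 and 2 hold 13 and 16; after swapping, the array is [6, 16, 13, 18, 8].
For each element, count later entries that are smaller:
6 → none → 0
16 → 13, 8 → 2
13 → 8 → 1
18 → 8 → 1
8 → none → 0
Sum: 0 + 2 + 1 + 1 + 0 = 4
Change: 4 − 3 = +1

+1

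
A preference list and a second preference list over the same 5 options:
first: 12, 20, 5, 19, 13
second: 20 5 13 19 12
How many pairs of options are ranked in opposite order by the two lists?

Pairs: 5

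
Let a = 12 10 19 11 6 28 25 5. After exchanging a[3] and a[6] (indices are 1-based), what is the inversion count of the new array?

Positions 3 and 6 hold 19 and 28; after swapping, the array is [12, 10, 28, 11, 6, 19, 25, 5].
For each element, count later entries that are smaller:
12 → 10, 11, 6, 5 → 4
10 → 6, 5 → 2
28 → 11, 6, 19, 25, 5 → 5
11 → 6, 5 → 2
6 → 5 → 1
19 → 5 → 1
25 → 5 → 1
5 → none → 0
Sum: 4 + 2 + 5 + 2 + 1 + 1 + 1 + 0 = 16

16 inversions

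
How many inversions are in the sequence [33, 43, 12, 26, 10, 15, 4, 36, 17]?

22 inversions

Count, for each position, how many later elements it exceeds:
33: 6
43: 7
12: 2
26: 4
10: 1
15: 1
4: 0
36: 1
17: 0
Sum: 6 + 7 + 2 + 4 + 1 + 1 + 0 + 1 + 0 = 22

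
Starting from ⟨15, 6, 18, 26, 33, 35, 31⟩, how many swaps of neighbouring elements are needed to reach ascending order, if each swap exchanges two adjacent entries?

Each adjacent swap fixes exactly one inversion, so the minimum swap count equals the number of inversions.
Count inversions — for each element, later elements that are smaller:
15: 6 → 1
6: none → 0
18: none → 0
26: none → 0
33: 31 → 1
35: 31 → 1
31: none → 0
Total inversions: 1 + 0 + 0 + 0 + 1 + 1 + 0 = 3

Adjacent swaps: 3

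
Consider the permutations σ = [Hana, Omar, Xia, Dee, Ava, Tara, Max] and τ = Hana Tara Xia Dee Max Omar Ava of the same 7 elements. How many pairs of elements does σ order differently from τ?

Assign each item its position (1..7) in the first ordering, then rewrite the second ordering as that position sequence:
positions: Hana→1, Omar→2, Xia→3, Dee→4, Ava→5, Tara→6, Max→7
second ordering as positions: [1, 6, 3, 4, 7, 2, 5]
Discordant pairs = inversions in this position sequence.
1: 0
6: 3, 4, 2, 5 → 4
3: 2 → 1
4: 2 → 1
7: 2, 5 → 2
2: 0
5: 0
Total: 0 + 4 + 1 + 1 + 2 + 0 + 0 = 8

8 discordant pairs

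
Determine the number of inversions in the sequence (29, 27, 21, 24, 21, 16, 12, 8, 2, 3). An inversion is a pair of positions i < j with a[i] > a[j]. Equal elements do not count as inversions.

There are 42 out-of-order pairs.

Element-by-element contributions:
29: 9
27: 8
21: 5
24: 6
21: 5
16: 4
12: 3
8: 2
2: 0
3: 0
Sum: 9 + 8 + 5 + 6 + 5 + 4 + 3 + 2 + 0 + 0 = 42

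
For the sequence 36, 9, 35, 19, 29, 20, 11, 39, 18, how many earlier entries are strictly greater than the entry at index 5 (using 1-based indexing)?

2 such elements

The element at index 5 is 29.
Elements before it: 36, 9, 35, 19
Those larger than 29: 36, 35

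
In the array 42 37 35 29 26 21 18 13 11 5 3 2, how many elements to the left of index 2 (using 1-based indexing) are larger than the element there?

The element at index 2 is 37.
Elements before it: 42
Those larger than 37: 42

1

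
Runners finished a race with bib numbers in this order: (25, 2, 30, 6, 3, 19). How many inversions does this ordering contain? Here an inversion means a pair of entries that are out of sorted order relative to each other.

For each element, count later entries that are smaller:
25 → 2, 6, 3, 19 → 4
2 → none → 0
30 → 6, 3, 19 → 3
6 → 3 → 1
3 → none → 0
19 → none → 0
Sum: 4 + 0 + 3 + 1 + 0 + 0 = 8

Out-of-order pairs: 8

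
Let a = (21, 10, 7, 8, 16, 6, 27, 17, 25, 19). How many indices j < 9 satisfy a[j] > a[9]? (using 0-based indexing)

3 such elements

The element at index 9 is 19.
Elements before it: 21, 10, 7, 8, 16, 6, 27, 17, 25
Those larger than 19: 21, 27, 25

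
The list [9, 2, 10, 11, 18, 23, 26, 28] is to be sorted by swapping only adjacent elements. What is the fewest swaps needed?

Adjacent swaps: 1

Each adjacent swap fixes exactly one inversion, so the minimum swap count equals the number of inversions.
Count inversions — for each element, later elements that are smaller:
9: 2 → 1
2: none → 0
10: none → 0
11: none → 0
18: none → 0
23: none → 0
26: none → 0
28: none → 0
Total inversions: 1 + 0 + 0 + 0 + 0 + 0 + 0 + 0 = 1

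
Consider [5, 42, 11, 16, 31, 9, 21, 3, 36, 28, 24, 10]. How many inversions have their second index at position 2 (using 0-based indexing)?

The element at index 2 is 11.
Elements before it: 5, 42
Those larger than 11: 42

1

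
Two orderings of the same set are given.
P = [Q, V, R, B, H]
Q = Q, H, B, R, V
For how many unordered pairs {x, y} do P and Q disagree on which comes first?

Assign each item its position (1..5) in the first ordering, then rewrite the second ordering as that position sequence:
positions: Q→1, V→2, R→3, B→4, H→5
second ordering as positions: [1, 5, 4, 3, 2]
Discordant pairs = inversions in this position sequence.
1: 0
5: 4, 3, 2 → 3
4: 3, 2 → 2
3: 2 → 1
2: 0
Total: 0 + 3 + 2 + 1 + 0 = 6

6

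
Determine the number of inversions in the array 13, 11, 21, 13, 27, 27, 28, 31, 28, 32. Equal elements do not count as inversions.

Element-by-element contributions:
13: 1
11: 0
21: 1
13: 0
27: 0
27: 0
28: 0
31: 1
28: 0
32: 0
Sum: 1 + 0 + 1 + 0 + 0 + 0 + 0 + 1 + 0 + 0 = 3

There are 3 inversions.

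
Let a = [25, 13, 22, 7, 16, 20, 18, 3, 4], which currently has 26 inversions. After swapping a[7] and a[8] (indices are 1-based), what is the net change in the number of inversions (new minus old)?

-1

Positions 7 and 8 hold 18 and 3; after swapping, the array is [25, 13, 22, 7, 16, 20, 3, 18, 4].
Element-by-element contributions:
25: 8
13: 3
22: 6
7: 2
16: 2
20: 3
3: 0
18: 1
4: 0
Sum: 8 + 3 + 6 + 2 + 2 + 3 + 0 + 1 + 0 = 25
Change: 25 − 26 = -1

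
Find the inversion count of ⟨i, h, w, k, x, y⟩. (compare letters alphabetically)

There are 2 inversions.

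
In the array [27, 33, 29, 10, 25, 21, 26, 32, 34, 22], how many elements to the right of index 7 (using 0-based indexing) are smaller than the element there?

The element at index 7 is 32.
Elements after it: 34, 22
Those smaller than 32: 22

1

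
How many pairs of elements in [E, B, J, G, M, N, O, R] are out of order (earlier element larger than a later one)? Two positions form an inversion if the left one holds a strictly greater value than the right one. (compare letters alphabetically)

Sweep left to right; for each value list the smaller values that follow it:
E → B → 1
B → none → 0
J → G → 1
G → none → 0
M → none → 0
N → none → 0
O → none → 0
R → none → 0
Sum: 1 + 0 + 1 + 0 + 0 + 0 + 0 + 0 = 2

There are 2 inversions.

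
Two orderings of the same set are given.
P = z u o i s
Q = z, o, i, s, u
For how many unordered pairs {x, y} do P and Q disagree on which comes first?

Assign each item its position (1..5) in the first ordering, then rewrite the second ordering as that position sequence:
positions: z→1, u→2, o→3, i→4, s→5
second ordering as positions: [1, 3, 4, 5, 2]
Discordant pairs = inversions in this position sequence.
1: 0
3: 2 → 1
4: 2 → 1
5: 2 → 1
2: 0
Total: 0 + 1 + 1 + 1 + 0 = 3

3 disagreeing pairs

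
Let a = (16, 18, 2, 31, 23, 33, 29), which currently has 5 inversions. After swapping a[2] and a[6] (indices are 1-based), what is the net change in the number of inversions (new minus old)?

+5

Positions 2 and 6 hold 18 and 33; after swapping, the array is [16, 33, 2, 31, 23, 18, 29].
Sweep left to right; for each value list the smaller values that follow it:
16 → 2 → 1
33 → 2, 31, 23, 18, 29 → 5
2 → none → 0
31 → 23, 18, 29 → 3
23 → 18 → 1
18 → none → 0
29 → none → 0
Sum: 1 + 5 + 0 + 3 + 1 + 0 + 0 = 10
Change: 10 − 5 = +5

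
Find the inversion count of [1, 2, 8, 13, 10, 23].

1 inversion

Sweep left to right; for each value list the smaller values that follow it:
1 → none → 0
2 → none → 0
8 → none → 0
13 → 10 → 1
10 → none → 0
23 → none → 0
Sum: 0 + 0 + 0 + 1 + 0 + 0 = 1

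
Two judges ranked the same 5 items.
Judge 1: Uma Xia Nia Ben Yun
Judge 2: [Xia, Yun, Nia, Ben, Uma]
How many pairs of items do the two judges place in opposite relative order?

Discordant pairs: 6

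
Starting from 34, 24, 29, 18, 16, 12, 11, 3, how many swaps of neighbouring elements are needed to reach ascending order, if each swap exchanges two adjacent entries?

Swaps: 27

The minimum number of adjacent swaps to sort an array equals its inversion count, since every such swap removes exactly one inversion.
Count inversions — for each element, later elements that are smaller:
34: 24, 29, 18, 16, 12, 11, 3 → 7
24: 18, 16, 12, 11, 3 → 5
29: 18, 16, 12, 11, 3 → 5
18: 16, 12, 11, 3 → 4
16: 12, 11, 3 → 3
12: 11, 3 → 2
11: 3 → 1
3: none → 0
Total inversions: 7 + 5 + 5 + 4 + 3 + 2 + 1 + 0 = 27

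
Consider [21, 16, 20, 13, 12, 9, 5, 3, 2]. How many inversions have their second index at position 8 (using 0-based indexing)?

The element at index 8 is 2.
Elements before it: 21, 16, 20, 13, 12, 9, 5, 3
Those larger than 2: 21, 16, 20, 13, 12, 9, 5, 3

8 such elements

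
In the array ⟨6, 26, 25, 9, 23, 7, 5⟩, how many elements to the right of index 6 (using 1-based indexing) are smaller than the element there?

1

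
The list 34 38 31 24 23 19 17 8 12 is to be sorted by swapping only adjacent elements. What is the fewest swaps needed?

34

Each adjacent swap fixes exactly one inversion, so the minimum swap count equals the number of inversions.
Count inversions — for each element, later elements that are smaller:
34: 31, 24, 23, 19, 17, 8, 12 → 7
38: 31, 24, 23, 19, 17, 8, 12 → 7
31: 24, 23, 19, 17, 8, 12 → 6
24: 23, 19, 17, 8, 12 → 5
23: 19, 17, 8, 12 → 4
19: 17, 8, 12 → 3
17: 8, 12 → 2
8: none → 0
12: none → 0
Total inversions: 7 + 7 + 6 + 5 + 4 + 3 + 2 + 0 + 0 = 34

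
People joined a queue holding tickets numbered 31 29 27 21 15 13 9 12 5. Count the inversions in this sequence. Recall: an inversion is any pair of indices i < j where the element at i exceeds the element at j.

Element-by-element contributions:
31 → 29, 27, 21, 15, 13, 9, 12, 5 → 8
29 → 27, 21, 15, 13, 9, 12, 5 → 7
27 → 21, 15, 13, 9, 12, 5 → 6
21 → 15, 13, 9, 12, 5 → 5
15 → 13, 9, 12, 5 → 4
13 → 9, 12, 5 → 3
9 → 5 → 1
12 → 5 → 1
5 → none → 0
Sum: 8 + 7 + 6 + 5 + 4 + 3 + 1 + 1 + 0 = 35

35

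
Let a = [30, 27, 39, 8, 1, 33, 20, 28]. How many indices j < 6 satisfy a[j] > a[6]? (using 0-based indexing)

4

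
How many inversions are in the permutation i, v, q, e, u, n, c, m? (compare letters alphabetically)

18

Element-by-element contributions:
i: 2
v: 6
q: 4
e: 1
u: 3
n: 2
c: 0
m: 0
Sum: 2 + 6 + 4 + 1 + 3 + 2 + 0 + 0 = 18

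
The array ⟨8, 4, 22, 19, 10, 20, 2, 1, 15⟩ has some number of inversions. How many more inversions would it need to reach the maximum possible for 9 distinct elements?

Maximum inversions for 9 distinct elements is C(9, 2) = 9·8/2 = 36.
Current inversions — for each element, count later smaller elements:
8: 3
4: 2
22: 6
19: 4
10: 2
20: 3
2: 1
1: 0
15: 0
Current total: 3 + 2 + 6 + 4 + 2 + 3 + 1 + 0 + 0 = 21
Shortfall: 36 − 21 = 15

15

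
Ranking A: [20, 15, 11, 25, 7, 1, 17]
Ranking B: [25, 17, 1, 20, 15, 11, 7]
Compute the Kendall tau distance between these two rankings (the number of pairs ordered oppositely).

Assign each item its position (1..7) in the first ordering, then rewrite the second ordering as that position sequence:
positions: 20→1, 15→2, 11→3, 25→4, 7→5, 1→6, 17→7
second ordering as positions: [4, 7, 6, 1, 2, 3, 5]
Discordant pairs = inversions in this position sequence.
4: 1, 2, 3 → 3
7: 6, 1, 2, 3, 5 → 5
6: 1, 2, 3, 5 → 4
1: 0
2: 0
3: 0
5: 0
Total: 3 + 5 + 4 + 0 + 0 + 0 + 0 = 12

12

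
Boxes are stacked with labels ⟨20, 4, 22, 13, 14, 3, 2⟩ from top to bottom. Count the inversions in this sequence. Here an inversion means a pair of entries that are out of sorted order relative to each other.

16 inversions

Count, for each position, how many later elements it exceeds:
20: 5
4: 2
22: 4
13: 2
14: 2
3: 1
2: 0
Sum: 5 + 2 + 4 + 2 + 2 + 1 + 0 = 16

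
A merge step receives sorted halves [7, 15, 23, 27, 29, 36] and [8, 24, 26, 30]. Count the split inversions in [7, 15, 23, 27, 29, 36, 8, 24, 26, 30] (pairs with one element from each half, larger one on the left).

Count, for every r in R, how many entries of L exceed r:
r = 8: 15, 23, 27, 29, 36 → 5
r = 24: 27, 29, 36 → 3
r = 26: 27, 29, 36 → 3
r = 30: 36 → 1
Cross-inversions: 5 + 3 + 3 + 1 = 12

12 split inversions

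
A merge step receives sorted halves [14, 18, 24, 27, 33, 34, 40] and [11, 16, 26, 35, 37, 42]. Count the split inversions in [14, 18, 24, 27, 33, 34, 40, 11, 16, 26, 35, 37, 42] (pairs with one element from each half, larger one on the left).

Split inversions: 19

Take each right-half value and tally the left-half values above it:
r = 11: 14, 18, 24, 27, 33, 34, 40 → 7
r = 16: 18, 24, 27, 33, 34, 40 → 6
r = 26: 27, 33, 34, 40 → 4
r = 35: 40 → 1
r = 37: 40 → 1
r = 42: none → 0
Cross-inversions: 7 + 6 + 4 + 1 + 1 + 0 = 19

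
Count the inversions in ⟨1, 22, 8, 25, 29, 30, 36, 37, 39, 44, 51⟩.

1

Count, for each position, how many later elements it exceeds:
1 → none → 0
22 → 8 → 1
8 → none → 0
25 → none → 0
29 → none → 0
30 → none → 0
36 → none → 0
37 → none → 0
39 → none → 0
44 → none → 0
51 → none → 0
Sum: 0 + 1 + 0 + 0 + 0 + 0 + 0 + 0 + 0 + 0 + 0 = 1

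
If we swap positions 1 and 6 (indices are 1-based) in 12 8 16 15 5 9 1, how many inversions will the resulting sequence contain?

Positions 1 and 6 hold 12 and 9; after swapping, the array is [9, 8, 16, 15, 5, 12, 1].
For each element, count later entries that are smaller:
9 → 8, 5, 1 → 3
8 → 5, 1 → 2
16 → 15, 5, 12, 1 → 4
15 → 5, 12, 1 → 3
5 → 1 → 1
12 → 1 → 1
1 → none → 0
Sum: 3 + 2 + 4 + 3 + 1 + 1 + 0 = 14

14 inversions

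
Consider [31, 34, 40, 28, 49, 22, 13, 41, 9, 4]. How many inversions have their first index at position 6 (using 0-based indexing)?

The element at index 6 is 13.
Elements after it: 41, 9, 4
Those smaller than 13: 9, 4

2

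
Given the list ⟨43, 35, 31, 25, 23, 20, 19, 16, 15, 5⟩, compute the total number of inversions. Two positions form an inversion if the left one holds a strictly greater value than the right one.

45

Count, for each position, how many later elements it exceeds:
43: 9
35: 8
31: 7
25: 6
23: 5
20: 4
19: 3
16: 2
15: 1
5: 0
Sum: 9 + 8 + 7 + 6 + 5 + 4 + 3 + 2 + 1 + 0 = 45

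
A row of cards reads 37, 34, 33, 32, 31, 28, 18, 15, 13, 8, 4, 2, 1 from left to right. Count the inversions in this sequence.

For each element, count later entries that are smaller:
37 → 34, 33, 32, 31, 28, 18, 15, 13, 8, 4, 2, 1 → 12
34 → 33, 32, 31, 28, 18, 15, 13, 8, 4, 2, 1 → 11
33 → 32, 31, 28, 18, 15, 13, 8, 4, 2, 1 → 10
32 → 31, 28, 18, 15, 13, 8, 4, 2, 1 → 9
31 → 28, 18, 15, 13, 8, 4, 2, 1 → 8
28 → 18, 15, 13, 8, 4, 2, 1 → 7
18 → 15, 13, 8, 4, 2, 1 → 6
15 → 13, 8, 4, 2, 1 → 5
13 → 8, 4, 2, 1 → 4
8 → 4, 2, 1 → 3
4 → 2, 1 → 2
2 → 1 → 1
1 → none → 0
Sum: 12 + 11 + 10 + 9 + 8 + 7 + 6 + 5 + 4 + 3 + 2 + 1 + 0 = 78

78 out-of-order pairs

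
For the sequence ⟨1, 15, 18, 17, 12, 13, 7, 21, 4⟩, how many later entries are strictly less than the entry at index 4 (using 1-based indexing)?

4 such elements

The element at index 4 is 17.
Elements after it: 12, 13, 7, 21, 4
Those smaller than 17: 12, 13, 7, 4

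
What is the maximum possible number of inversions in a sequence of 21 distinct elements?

Inversions: 210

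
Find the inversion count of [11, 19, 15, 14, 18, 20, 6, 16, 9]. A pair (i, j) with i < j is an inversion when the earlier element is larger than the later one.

20 inversions

Count, for each position, how many later elements it exceeds:
11 → 6, 9 → 2
19 → 15, 14, 18, 6, 16, 9 → 6
15 → 14, 6, 9 → 3
14 → 6, 9 → 2
18 → 6, 16, 9 → 3
20 → 6, 16, 9 → 3
6 → none → 0
16 → 9 → 1
9 → none → 0
Sum: 2 + 6 + 3 + 2 + 3 + 3 + 0 + 1 + 0 = 20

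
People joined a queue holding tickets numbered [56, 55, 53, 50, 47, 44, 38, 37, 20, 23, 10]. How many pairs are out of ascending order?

54 inversions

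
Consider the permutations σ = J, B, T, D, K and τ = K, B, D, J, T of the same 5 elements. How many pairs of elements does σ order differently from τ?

7 discordant pairs

Assign each item its position (1..5) in the first ordering, then rewrite the second ordering as that position sequence:
positions: J→1, B→2, T→3, D→4, K→5
second ordering as positions: [5, 2, 4, 1, 3]
Discordant pairs = inversions in this position sequence.
5: 2, 4, 1, 3 → 4
2: 1 → 1
4: 1, 3 → 2
1: 0
3: 0
Total: 4 + 1 + 2 + 0 + 0 = 7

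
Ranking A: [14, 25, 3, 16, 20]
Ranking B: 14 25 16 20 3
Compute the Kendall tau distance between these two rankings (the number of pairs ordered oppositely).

2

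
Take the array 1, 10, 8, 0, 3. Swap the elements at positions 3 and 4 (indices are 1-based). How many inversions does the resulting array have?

5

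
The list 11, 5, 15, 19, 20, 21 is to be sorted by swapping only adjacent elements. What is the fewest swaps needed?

1

Each adjacent swap fixes exactly one inversion, so the minimum swap count equals the number of inversions.
Count inversions — for each element, later elements that are smaller:
11: 5 → 1
5: none → 0
15: none → 0
19: none → 0
20: none → 0
21: none → 0
Total inversions: 1 + 0 + 0 + 0 + 0 + 0 = 1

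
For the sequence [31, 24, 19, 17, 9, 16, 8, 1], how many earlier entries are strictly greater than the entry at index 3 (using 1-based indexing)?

2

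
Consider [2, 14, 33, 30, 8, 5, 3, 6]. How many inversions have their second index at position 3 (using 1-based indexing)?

0

The element at index 3 is 33.
Elements before it: 2, 14
None of them are larger than 33.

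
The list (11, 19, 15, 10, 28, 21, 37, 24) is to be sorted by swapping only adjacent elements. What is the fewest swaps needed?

Minimum adjacent swaps = number of inversions (each swap of adjacent out-of-order elements removes one inversion and no swap can remove more).
Count inversions — for each element, later elements that are smaller:
11: 10 → 1
19: 15, 10 → 2
15: 10 → 1
10: none → 0
28: 21, 24 → 2
21: none → 0
37: 24 → 1
24: none → 0
Total inversions: 1 + 2 + 1 + 0 + 2 + 0 + 1 + 0 = 7

7 swaps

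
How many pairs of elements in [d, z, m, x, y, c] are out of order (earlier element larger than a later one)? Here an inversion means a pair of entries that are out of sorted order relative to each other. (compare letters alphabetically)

Count, for each position, how many later elements it exceeds:
d: 1
z: 4
m: 1
x: 1
y: 1
c: 0
Sum: 1 + 4 + 1 + 1 + 1 + 0 = 8

There are 8 inversions.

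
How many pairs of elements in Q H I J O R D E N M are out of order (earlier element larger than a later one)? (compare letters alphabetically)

For each element, count later entries that are smaller:
Q → H, I, J, O, D, E, N, M → 8
H → D, E → 2
I → D, E → 2
J → D, E → 2
O → D, E, N, M → 4
R → D, E, N, M → 4
D → none → 0
E → none → 0
N → M → 1
M → none → 0
Sum: 8 + 2 + 2 + 2 + 4 + 4 + 0 + 0 + 1 + 0 = 23

23 inversions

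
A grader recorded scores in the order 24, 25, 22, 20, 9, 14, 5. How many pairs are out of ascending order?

19 inversions

Count, for each position, how many later elements it exceeds:
24: 5
25: 5
22: 4
20: 3
9: 1
14: 1
5: 0
Sum: 5 + 5 + 4 + 3 + 1 + 1 + 0 = 19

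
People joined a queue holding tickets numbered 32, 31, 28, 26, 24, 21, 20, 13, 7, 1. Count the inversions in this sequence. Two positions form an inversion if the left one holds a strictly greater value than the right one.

45 out-of-order pairs

Element-by-element contributions:
32 → 31, 28, 26, 24, 21, 20, 13, 7, 1 → 9
31 → 28, 26, 24, 21, 20, 13, 7, 1 → 8
28 → 26, 24, 21, 20, 13, 7, 1 → 7
26 → 24, 21, 20, 13, 7, 1 → 6
24 → 21, 20, 13, 7, 1 → 5
21 → 20, 13, 7, 1 → 4
20 → 13, 7, 1 → 3
13 → 7, 1 → 2
7 → 1 → 1
1 → none → 0
Sum: 9 + 8 + 7 + 6 + 5 + 4 + 3 + 2 + 1 + 0 = 45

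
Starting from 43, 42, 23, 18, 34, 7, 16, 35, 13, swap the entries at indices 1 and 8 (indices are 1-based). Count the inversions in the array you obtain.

24 inversions

Positions 1 and 8 hold 43 and 35; after swapping, the array is [35, 42, 23, 18, 34, 7, 16, 43, 13].
Count, for each position, how many later elements it exceeds:
35: 6
42: 6
23: 4
18: 3
34: 3
7: 0
16: 1
43: 1
13: 0
Sum: 6 + 6 + 4 + 3 + 3 + 0 + 1 + 1 + 0 = 24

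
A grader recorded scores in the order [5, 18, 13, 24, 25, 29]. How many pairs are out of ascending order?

1

Sweep left to right; for each value list the smaller values that follow it:
5 → none → 0
18 → 13 → 1
13 → none → 0
24 → none → 0
25 → none → 0
29 → none → 0
Sum: 0 + 1 + 0 + 0 + 0 + 0 = 1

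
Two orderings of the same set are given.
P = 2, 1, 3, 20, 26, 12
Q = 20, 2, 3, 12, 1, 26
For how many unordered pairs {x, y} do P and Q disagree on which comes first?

6

Assign each item its position (1..6) in the first ordering, then rewrite the second ordering as that position sequence:
positions: 2→1, 1→2, 3→3, 20→4, 26→5, 12→6
second ordering as positions: [4, 1, 3, 6, 2, 5]
Discordant pairs = inversions in this position sequence.
4: 1, 3, 2 → 3
1: 0
3: 2 → 1
6: 2, 5 → 2
2: 0
5: 0
Total: 3 + 0 + 1 + 2 + 0 + 0 = 6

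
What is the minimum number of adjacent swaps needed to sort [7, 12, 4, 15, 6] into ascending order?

There are 5 swaps.

Each adjacent swap fixes exactly one inversion, so the minimum swap count equals the number of inversions.
Count inversions — for each element, later elements that are smaller:
7: 4, 6 → 2
12: 4, 6 → 2
4: none → 0
15: 6 → 1
6: none → 0
Total inversions: 2 + 2 + 0 + 1 + 0 = 5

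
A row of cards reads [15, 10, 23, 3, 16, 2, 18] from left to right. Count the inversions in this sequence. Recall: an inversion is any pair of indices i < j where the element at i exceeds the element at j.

Inversions: 11

Inversion pairs (indices are 0-based):
(0,1): 15 > 10
(0,3): 15 > 3
(0,5): 15 > 2
(1,3): 10 > 3
(1,5): 10 > 2
(2,3): 23 > 3
(2,4): 23 > 16
(2,5): 23 > 2
(2,6): 23 > 18
(3,5): 3 > 2
(4,5): 16 > 2
That's 11 pairs.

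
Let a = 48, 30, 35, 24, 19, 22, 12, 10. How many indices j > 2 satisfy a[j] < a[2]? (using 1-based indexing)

The element at index 2 is 30.
Elements after it: 35, 24, 19, 22, 12, 10
Those smaller than 30: 24, 19, 22, 12, 10

5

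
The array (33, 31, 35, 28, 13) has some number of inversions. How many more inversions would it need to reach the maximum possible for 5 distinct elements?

2 inversions short

Maximum inversions for 5 distinct elements is C(5, 2) = 5·4/2 = 10.
Current inversions — for each element, count later smaller elements:
33: 3
31: 2
35: 2
28: 1
13: 0
Current total: 3 + 2 + 2 + 1 + 0 = 8
Shortfall: 10 − 8 = 2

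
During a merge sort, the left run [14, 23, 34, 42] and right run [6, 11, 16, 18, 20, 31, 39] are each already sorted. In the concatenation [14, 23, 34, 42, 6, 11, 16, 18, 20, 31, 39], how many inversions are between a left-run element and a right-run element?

For each element r of the right run, count left-run elements greater than r:
r = 6: 14, 23, 34, 42 → 4
r = 11: 14, 23, 34, 42 → 4
r = 16: 23, 34, 42 → 3
r = 18: 23, 34, 42 → 3
r = 20: 23, 34, 42 → 3
r = 31: 34, 42 → 2
r = 39: 42 → 1
Cross-inversions: 4 + 4 + 3 + 3 + 3 + 2 + 1 = 20

Split inversions: 20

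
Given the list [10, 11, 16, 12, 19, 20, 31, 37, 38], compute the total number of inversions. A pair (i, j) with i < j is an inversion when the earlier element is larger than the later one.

1 inversion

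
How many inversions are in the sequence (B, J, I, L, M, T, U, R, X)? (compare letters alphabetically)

3

For each element, count later entries that are smaller:
B → none → 0
J → I → 1
I → none → 0
L → none → 0
M → none → 0
T → R → 1
U → R → 1
R → none → 0
X → none → 0
Sum: 0 + 1 + 0 + 0 + 0 + 1 + 1 + 0 + 0 = 3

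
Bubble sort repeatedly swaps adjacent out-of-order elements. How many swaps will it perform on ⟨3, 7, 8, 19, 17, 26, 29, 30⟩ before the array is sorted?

1

The minimum number of adjacent swaps to sort an array equals its inversion count, since every such swap removes exactly one inversion.
Count inversions — for each element, later elements that are smaller:
3: none → 0
7: none → 0
8: none → 0
19: 17 → 1
17: none → 0
26: none → 0
29: none → 0
30: none → 0
Total inversions: 0 + 0 + 0 + 1 + 0 + 0 + 0 + 0 = 1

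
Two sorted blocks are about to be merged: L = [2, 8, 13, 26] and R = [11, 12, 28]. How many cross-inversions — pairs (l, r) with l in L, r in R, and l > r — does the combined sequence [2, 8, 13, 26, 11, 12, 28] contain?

4 cross-inversions

Count, for every r in R, how many entries of L exceed r:
r = 11: 13, 26 → 2
r = 12: 13, 26 → 2
r = 28: none → 0
Cross-inversions: 2 + 2 + 0 = 4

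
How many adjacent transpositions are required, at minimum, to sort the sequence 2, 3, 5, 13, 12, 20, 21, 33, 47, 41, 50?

The minimum number of adjacent swaps to sort an array equals its inversion count, since every such swap removes exactly one inversion.
Count inversions — for each element, later elements that are smaller:
2: none → 0
3: none → 0
5: none → 0
13: 12 → 1
12: none → 0
20: none → 0
21: none → 0
33: none → 0
47: 41 → 1
41: none → 0
50: none → 0
Total inversions: 0 + 0 + 0 + 1 + 0 + 0 + 0 + 0 + 1 + 0 + 0 = 2

There are 2 swaps.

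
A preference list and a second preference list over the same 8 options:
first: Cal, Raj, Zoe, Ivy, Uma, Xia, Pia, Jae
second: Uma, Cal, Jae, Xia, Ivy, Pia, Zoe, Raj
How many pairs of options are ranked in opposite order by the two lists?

17 pairs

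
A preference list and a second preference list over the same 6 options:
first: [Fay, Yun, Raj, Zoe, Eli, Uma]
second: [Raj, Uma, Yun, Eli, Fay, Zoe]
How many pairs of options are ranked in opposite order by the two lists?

9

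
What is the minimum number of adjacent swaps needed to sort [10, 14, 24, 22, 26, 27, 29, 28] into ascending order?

2

Minimum adjacent swaps = number of inversions (each swap of adjacent out-of-order elements removes one inversion and no swap can remove more).
Count inversions — for each element, later elements that are smaller:
10: none → 0
14: none → 0
24: 22 → 1
22: none → 0
26: none → 0
27: none → 0
29: 28 → 1
28: none → 0
Total inversions: 0 + 0 + 1 + 0 + 0 + 0 + 1 + 0 = 2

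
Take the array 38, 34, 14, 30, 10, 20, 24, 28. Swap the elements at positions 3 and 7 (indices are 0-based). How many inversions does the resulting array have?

Positions 3 and 7 hold 30 and 28; after swapping, the array is [38, 34, 14, 28, 10, 20, 24, 30].
For each element, count later entries that are smaller:
38 → 34, 14, 28, 10, 20, 24, 30 → 7
34 → 14, 28, 10, 20, 24, 30 → 6
14 → 10 → 1
28 → 10, 20, 24 → 3
10 → none → 0
20 → none → 0
24 → none → 0
30 → none → 0
Sum: 7 + 6 + 1 + 3 + 0 + 0 + 0 + 0 = 17

There are 17 inversions.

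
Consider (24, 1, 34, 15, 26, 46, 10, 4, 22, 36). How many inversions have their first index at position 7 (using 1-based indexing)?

1 such element

The element at index 7 is 10.
Elements after it: 4, 22, 36
Those smaller than 10: 4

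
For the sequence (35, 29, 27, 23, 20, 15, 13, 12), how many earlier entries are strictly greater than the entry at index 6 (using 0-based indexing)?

The element at index 6 is 13.
Elements before it: 35, 29, 27, 23, 20, 15
Those larger than 13: 35, 29, 27, 23, 20, 15

6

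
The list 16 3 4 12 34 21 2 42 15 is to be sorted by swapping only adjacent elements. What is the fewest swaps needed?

The minimum number of adjacent swaps to sort an array equals its inversion count, since every such swap removes exactly one inversion.
Count inversions — for each element, later elements that are smaller:
16: 3, 4, 12, 2, 15 → 5
3: 2 → 1
4: 2 → 1
12: 2 → 1
34: 21, 2, 15 → 3
21: 2, 15 → 2
2: none → 0
42: 15 → 1
15: none → 0
Total inversions: 5 + 1 + 1 + 1 + 3 + 2 + 0 + 1 + 0 = 14

14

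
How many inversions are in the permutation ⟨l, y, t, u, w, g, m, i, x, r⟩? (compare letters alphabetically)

24

For each element, count later entries that are smaller:
l: 2
y: 8
t: 4
u: 4
w: 4
g: 0
m: 1
i: 0
x: 1
r: 0
Sum: 2 + 8 + 4 + 4 + 4 + 0 + 1 + 0 + 1 + 0 = 24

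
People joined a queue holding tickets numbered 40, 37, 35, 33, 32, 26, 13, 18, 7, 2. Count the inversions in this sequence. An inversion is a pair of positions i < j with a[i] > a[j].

Count, for each position, how many later elements it exceeds:
40 → 37, 35, 33, 32, 26, 13, 18, 7, 2 → 9
37 → 35, 33, 32, 26, 13, 18, 7, 2 → 8
35 → 33, 32, 26, 13, 18, 7, 2 → 7
33 → 32, 26, 13, 18, 7, 2 → 6
32 → 26, 13, 18, 7, 2 → 5
26 → 13, 18, 7, 2 → 4
13 → 7, 2 → 2
18 → 7, 2 → 2
7 → 2 → 1
2 → none → 0
Sum: 9 + 8 + 7 + 6 + 5 + 4 + 2 + 2 + 1 + 0 = 44

44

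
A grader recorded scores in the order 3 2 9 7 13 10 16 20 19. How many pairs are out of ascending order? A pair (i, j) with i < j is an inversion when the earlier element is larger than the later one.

Out-of-order pairs: 4

Count, for each position, how many later elements it exceeds:
3 → 2 → 1
2 → none → 0
9 → 7 → 1
7 → none → 0
13 → 10 → 1
10 → none → 0
16 → none → 0
20 → 19 → 1
19 → none → 0
Sum: 1 + 0 + 1 + 0 + 1 + 0 + 0 + 1 + 0 = 4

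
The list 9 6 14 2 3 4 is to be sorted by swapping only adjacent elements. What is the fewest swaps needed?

Swaps: 10

Minimum adjacent swaps = number of inversions (each swap of adjacent out-of-order elements removes one inversion and no swap can remove more).
Count inversions — for each element, later elements that are smaller:
9: 6, 2, 3, 4 → 4
6: 2, 3, 4 → 3
14: 2, 3, 4 → 3
2: none → 0
3: none → 0
4: none → 0
Total inversions: 4 + 3 + 3 + 0 + 0 + 0 = 10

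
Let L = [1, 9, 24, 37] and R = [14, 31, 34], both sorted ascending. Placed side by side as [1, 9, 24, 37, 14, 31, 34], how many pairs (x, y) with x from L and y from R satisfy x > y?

For each element r of the right run, count left-run elements greater than r:
r = 14: 24, 37 → 2
r = 31: 37 → 1
r = 34: 37 → 1
Cross-inversions: 2 + 1 + 1 = 4

4 cross-inversions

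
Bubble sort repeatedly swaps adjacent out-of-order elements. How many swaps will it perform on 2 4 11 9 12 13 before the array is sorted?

Adjacent swaps: 1

The minimum number of adjacent swaps to sort an array equals its inversion count, since every such swap removes exactly one inversion.
Count inversions — for each element, later elements that are smaller:
2: none → 0
4: none → 0
11: 9 → 1
9: none → 0
12: none → 0
13: none → 0
Total inversions: 0 + 0 + 1 + 0 + 0 + 0 = 1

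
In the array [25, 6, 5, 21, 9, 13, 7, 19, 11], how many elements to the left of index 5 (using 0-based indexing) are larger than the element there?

The element at index 5 is 13.
Elements before it: 25, 6, 5, 21, 9
Those larger than 13: 25, 21

2 such elements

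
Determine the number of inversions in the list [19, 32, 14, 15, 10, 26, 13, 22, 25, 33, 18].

Inversions: 24

Element-by-element contributions:
19: 5
32: 8
14: 2
15: 2
10: 0
26: 4
13: 0
22: 1
25: 1
33: 1
18: 0
Sum: 5 + 8 + 2 + 2 + 0 + 4 + 0 + 1 + 1 + 1 + 0 = 24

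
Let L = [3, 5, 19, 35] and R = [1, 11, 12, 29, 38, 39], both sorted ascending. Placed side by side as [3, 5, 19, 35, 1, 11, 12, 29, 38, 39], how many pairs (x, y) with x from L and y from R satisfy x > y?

9

For each element r of the right run, count left-run elements greater than r:
r = 1: 3, 5, 19, 35 → 4
r = 11: 19, 35 → 2
r = 12: 19, 35 → 2
r = 29: 35 → 1
r = 38: none → 0
r = 39: none → 0
Cross-inversions: 4 + 2 + 2 + 1 + 0 + 0 = 9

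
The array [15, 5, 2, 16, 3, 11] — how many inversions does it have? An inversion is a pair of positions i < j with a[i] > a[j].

8 out-of-order pairs

Out-of-order index pairs (0-indexed):
(0,1): 15 > 5
(0,2): 15 > 2
(0,4): 15 > 3
(0,5): 15 > 11
(1,2): 5 > 2
(1,4): 5 > 3
(3,4): 16 > 3
(3,5): 16 > 11
That's 8 pairs.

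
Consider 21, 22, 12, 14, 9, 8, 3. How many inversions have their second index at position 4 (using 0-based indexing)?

4

The element at index 4 is 9.
Elements before it: 21, 22, 12, 14
Those larger than 9: 21, 22, 12, 14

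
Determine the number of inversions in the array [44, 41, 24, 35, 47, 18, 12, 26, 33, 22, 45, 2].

For each element, count later entries that are smaller:
44: 9
41: 8
24: 4
35: 6
47: 7
18: 2
12: 1
26: 2
33: 2
22: 1
45: 1
2: 0
Sum: 9 + 8 + 4 + 6 + 7 + 2 + 1 + 2 + 2 + 1 + 1 + 0 = 43

43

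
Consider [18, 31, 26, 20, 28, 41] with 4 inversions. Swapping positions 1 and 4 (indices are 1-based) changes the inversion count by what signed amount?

Positions 1 and 4 hold 18 and 20; after swapping, the array is [20, 31, 26, 18, 28, 41].
For each element, count later entries that are smaller:
20: 1
31: 3
26: 1
18: 0
28: 0
41: 0
Sum: 1 + 3 + 1 + 0 + 0 + 0 = 5
Change: 5 − 4 = +1

+1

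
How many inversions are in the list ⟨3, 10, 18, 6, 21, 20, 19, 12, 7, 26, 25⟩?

16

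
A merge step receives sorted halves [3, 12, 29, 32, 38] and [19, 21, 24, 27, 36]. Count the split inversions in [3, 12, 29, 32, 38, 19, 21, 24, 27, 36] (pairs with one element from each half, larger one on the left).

There are 13 split inversions.

For each element r of the right run, count left-run elements greater than r:
r = 19: 29, 32, 38 → 3
r = 21: 29, 32, 38 → 3
r = 24: 29, 32, 38 → 3
r = 27: 29, 32, 38 → 3
r = 36: 38 → 1
Cross-inversions: 3 + 3 + 3 + 3 + 1 = 13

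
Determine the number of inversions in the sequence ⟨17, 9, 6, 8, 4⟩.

9 inversions

Listing every pair i<j with a[i]>a[j] (using 1-based positions):
(1,2): 17 > 9
(1,3): 17 > 6
(1,4): 17 > 8
(1,5): 17 > 4
(2,3): 9 > 6
(2,4): 9 > 8
(2,5): 9 > 4
(3,5): 6 > 4
(4,5): 8 > 4
That's 9 pairs.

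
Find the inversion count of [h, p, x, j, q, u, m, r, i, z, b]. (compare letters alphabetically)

Element-by-element contributions:
h: 1
p: 4
x: 7
j: 2
q: 3
u: 4
m: 2
r: 2
i: 1
z: 1
b: 0
Sum: 1 + 4 + 7 + 2 + 3 + 4 + 2 + 2 + 1 + 1 + 0 = 27

27 inversions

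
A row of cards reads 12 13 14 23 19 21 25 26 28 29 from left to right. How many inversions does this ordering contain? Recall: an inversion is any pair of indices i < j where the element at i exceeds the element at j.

Element-by-element contributions:
12: 0
13: 0
14: 0
23: 2
19: 0
21: 0
25: 0
26: 0
28: 0
29: 0
Sum: 0 + 0 + 0 + 2 + 0 + 0 + 0 + 0 + 0 + 0 = 2

2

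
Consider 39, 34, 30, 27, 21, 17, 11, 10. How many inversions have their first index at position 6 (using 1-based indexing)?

2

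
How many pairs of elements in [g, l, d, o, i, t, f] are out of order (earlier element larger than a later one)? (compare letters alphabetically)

9 inversions

Count, for each position, how many later elements it exceeds:
g: 2
l: 3
d: 0
o: 2
i: 1
t: 1
f: 0
Sum: 2 + 3 + 0 + 2 + 1 + 1 + 0 = 9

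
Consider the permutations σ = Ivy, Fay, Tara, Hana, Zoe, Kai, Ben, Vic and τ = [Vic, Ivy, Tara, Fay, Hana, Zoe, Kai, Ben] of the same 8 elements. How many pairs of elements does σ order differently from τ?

8

Assign each item its position (1..8) in the first ordering, then rewrite the second ordering as that position sequence:
positions: Ivy→1, Fay→2, Tara→3, Hana→4, Zoe→5, Kai→6, Ben→7, Vic→8
second ordering as positions: [8, 1, 3, 2, 4, 5, 6, 7]
Discordant pairs = inversions in this position sequence.
8: 1, 3, 2, 4, 5, 6, 7 → 7
1: 0
3: 2 → 1
2: 0
4: 0
5: 0
6: 0
7: 0
Total: 7 + 0 + 1 + 0 + 0 + 0 + 0 + 0 = 8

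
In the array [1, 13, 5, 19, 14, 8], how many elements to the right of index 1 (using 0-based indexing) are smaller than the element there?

The element at index 1 is 13.
Elements after it: 5, 19, 14, 8
Those smaller than 13: 5, 8

2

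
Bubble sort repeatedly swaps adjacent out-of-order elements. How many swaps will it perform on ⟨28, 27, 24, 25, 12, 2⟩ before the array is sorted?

Each adjacent swap fixes exactly one inversion, so the minimum swap count equals the number of inversions.
Count inversions — for each element, later elements that are smaller:
28: 27, 24, 25, 12, 2 → 5
27: 24, 25, 12, 2 → 4
24: 12, 2 → 2
25: 12, 2 → 2
12: 2 → 1
2: none → 0
Total inversions: 5 + 4 + 2 + 2 + 1 + 0 = 14

Swaps: 14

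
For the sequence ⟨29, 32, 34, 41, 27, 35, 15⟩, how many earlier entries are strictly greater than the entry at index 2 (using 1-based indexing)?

0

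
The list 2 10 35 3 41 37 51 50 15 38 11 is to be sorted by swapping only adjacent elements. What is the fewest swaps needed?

Minimum adjacent swaps = number of inversions (each swap of adjacent out-of-order elements removes one inversion and no swap can remove more).
Count inversions — for each element, later elements that are smaller:
2: none → 0
10: 3 → 1
35: 3, 15, 11 → 3
3: none → 0
41: 37, 15, 38, 11 → 4
37: 15, 11 → 2
51: 50, 15, 38, 11 → 4
50: 15, 38, 11 → 3
15: 11 → 1
38: 11 → 1
11: none → 0
Total inversions: 0 + 1 + 3 + 0 + 4 + 2 + 4 + 3 + 1 + 1 + 0 = 19

19 swaps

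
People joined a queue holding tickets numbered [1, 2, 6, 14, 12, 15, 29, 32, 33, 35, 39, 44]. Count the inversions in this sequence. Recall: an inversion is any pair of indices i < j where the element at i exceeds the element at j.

There is 1 inversion.

Count, for each position, how many later elements it exceeds:
1: 0
2: 0
6: 0
14: 1
12: 0
15: 0
29: 0
32: 0
33: 0
35: 0
39: 0
44: 0
Sum: 0 + 0 + 0 + 1 + 0 + 0 + 0 + 0 + 0 + 0 + 0 + 0 = 1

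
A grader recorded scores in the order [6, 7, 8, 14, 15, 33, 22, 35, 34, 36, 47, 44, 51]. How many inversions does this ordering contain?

3 inversions

Sweep left to right; for each value list the smaller values that follow it:
6: 0
7: 0
8: 0
14: 0
15: 0
33: 1
22: 0
35: 1
34: 0
36: 0
47: 1
44: 0
51: 0
Sum: 0 + 0 + 0 + 0 + 0 + 1 + 0 + 1 + 0 + 0 + 1 + 0 + 0 = 3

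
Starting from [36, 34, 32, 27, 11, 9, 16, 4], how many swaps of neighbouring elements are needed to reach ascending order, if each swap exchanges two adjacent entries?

26 swaps

Minimum adjacent swaps = number of inversions (each swap of adjacent out-of-order elements removes one inversion and no swap can remove more).
Count inversions — for each element, later elements that are smaller:
36: 34, 32, 27, 11, 9, 16, 4 → 7
34: 32, 27, 11, 9, 16, 4 → 6
32: 27, 11, 9, 16, 4 → 5
27: 11, 9, 16, 4 → 4
11: 9, 4 → 2
9: 4 → 1
16: 4 → 1
4: none → 0
Total inversions: 7 + 6 + 5 + 4 + 2 + 1 + 1 + 0 = 26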